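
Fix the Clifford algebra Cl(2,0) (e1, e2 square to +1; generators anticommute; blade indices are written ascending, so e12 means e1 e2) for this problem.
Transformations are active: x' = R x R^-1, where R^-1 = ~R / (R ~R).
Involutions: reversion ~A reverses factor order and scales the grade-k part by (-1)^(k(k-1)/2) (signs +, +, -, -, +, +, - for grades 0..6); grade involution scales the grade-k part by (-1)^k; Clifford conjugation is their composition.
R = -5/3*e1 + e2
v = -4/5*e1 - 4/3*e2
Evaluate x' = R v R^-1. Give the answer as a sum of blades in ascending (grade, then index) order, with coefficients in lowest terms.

~R = -5/3*e1 + e2, and R ~R = 34/9, so R^-1 = ~R / (34/9).
R v = 136/45*e12
Answer: 4/5*e1 + 4/3*e2


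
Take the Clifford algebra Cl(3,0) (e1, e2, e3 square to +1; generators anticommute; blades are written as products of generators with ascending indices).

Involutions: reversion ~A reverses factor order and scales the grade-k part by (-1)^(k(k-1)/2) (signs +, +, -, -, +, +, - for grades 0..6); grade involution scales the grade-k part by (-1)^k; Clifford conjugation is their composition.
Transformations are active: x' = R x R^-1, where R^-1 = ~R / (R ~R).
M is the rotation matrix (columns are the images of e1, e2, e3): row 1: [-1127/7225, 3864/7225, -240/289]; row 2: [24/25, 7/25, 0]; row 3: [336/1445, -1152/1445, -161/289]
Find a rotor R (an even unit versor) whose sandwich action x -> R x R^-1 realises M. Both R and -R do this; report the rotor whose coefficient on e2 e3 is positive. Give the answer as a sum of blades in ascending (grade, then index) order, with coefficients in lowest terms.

Method: write R = a + b12*e1 e2 + b13*e1 e3 + b23*e2 e3 with a^2 + b12^2 + b13^2 + b23^2 = 1 (so R^-1 = ~R). Expanding the columns R e_j ~R gives tr M = 4a^2 - 1 and, from the antisymmetric part, M21 - M12 = -4a*b12, M13 - M31 = 4a*b13, M32 - M23 = -4a*b23.
Here tr M = -3129/7225, so a^2 = (1 + tr M)/4 = 1024/7225 and a = ±32/85. Taking a = 32/85: M21 - M12 = 3072/7225, M13 - M31 = -1536/1445, M32 - M23 = -1152/1445, giving b12 = -24/85, b13 = -12/17, b23 = 9/17, i.e. R = 32/85 - 24/85*e1 e2 - 12/17*e1 e3 + 9/17*e2 e3.
Its e2 e3 coefficient is already positive.
Answer: 32/85 - 24/85*e1 e2 - 12/17*e1 e3 + 9/17*e2 e3. Key observation: the double cover Spin(3) -> SO(3) sends R and -R to the same matrix (trace -3129/7225 here), so the stated sign of the e2 e3 coefficient is what selects one sheet.


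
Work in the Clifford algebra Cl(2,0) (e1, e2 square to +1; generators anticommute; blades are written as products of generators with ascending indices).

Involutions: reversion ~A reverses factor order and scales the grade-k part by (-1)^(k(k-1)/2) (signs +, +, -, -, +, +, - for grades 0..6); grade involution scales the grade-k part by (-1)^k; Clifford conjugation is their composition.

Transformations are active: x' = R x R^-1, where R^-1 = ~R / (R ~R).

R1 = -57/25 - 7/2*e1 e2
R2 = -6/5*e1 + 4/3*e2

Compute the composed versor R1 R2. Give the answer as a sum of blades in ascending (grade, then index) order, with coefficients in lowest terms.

Distribute over the terms of R1 (each basis-blade product reordered to ascending indices, repeated generators contracted through their squares):
(-57/25) R2 = 342/125*e1 - 76/25*e2
(-7/2*e1 e2) R2 = -14/3*e1 - 21/5*e2
Summing the partial products and collecting blades:
Answer: -724/375*e1 - 181/25*e2


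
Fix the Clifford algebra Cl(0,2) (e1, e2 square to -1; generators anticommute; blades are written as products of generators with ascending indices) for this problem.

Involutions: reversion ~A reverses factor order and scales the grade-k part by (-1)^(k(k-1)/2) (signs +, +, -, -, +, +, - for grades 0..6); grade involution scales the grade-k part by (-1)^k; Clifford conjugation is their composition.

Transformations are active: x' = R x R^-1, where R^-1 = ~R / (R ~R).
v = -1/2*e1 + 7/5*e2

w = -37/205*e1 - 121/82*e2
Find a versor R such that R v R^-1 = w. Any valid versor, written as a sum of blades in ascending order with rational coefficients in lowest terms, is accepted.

Here q(v) = q(w) = -221/100; the classical choice R = v + w = -279/410*e1 - 31/410*e2 then realises v -> w under the sandwich.
Answer: -279/410*e1 - 31/410*e2


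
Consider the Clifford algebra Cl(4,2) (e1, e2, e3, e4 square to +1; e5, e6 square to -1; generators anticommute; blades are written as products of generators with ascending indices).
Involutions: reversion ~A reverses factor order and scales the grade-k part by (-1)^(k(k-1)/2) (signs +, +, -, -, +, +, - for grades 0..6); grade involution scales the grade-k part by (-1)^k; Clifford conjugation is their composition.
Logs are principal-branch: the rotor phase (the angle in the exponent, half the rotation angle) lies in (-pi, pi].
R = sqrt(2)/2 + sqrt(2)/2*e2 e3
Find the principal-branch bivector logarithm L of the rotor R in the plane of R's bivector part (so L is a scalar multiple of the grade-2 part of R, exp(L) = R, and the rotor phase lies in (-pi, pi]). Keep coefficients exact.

The scalar part of R is sqrt(2)/2, which pins the rotor phase on the principal branch; dividing the bivector part by the sine of that phase recovers the unit plane, and L is the phase times that plane.
Concretely: cos(phase) = sqrt(2)/2 gives phase = ±pi/4, and since phase/sin(phase) is even the sign is immaterial: L = (phase/sin(phase)) * <R>_2 = (sqrt(2)*pi/4) * <R>_2.
Answer: pi/4*e2 e3


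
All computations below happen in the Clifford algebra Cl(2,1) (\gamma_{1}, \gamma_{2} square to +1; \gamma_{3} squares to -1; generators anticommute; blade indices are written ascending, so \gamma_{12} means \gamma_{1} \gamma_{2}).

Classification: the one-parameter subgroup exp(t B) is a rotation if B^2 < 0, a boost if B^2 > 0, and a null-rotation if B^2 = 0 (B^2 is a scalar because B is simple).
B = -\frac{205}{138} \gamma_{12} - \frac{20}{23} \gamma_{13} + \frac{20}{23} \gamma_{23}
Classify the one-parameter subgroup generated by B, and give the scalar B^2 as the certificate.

B^2 term by term: the squares give (-\frac{205}{138})^2*(\gamma_{12})^2 + (-\frac{20}{23})^2*(\gamma_{13})^2 + (\frac{20}{23})^2*(\gamma_{23})^2 = \frac{42025}{19044}*(-1) + \frac{400}{529}*(+1) + \frac{400}{529}*(+1) = -\frac{25}{36} (each basis 2-blade squares to minus the product of its generators' squares); cross terms between blades sharing an index anticommute and cancel. So B^2 = -\frac{25}{36}.
Answer: rotation, certificate B^2 = -\frac{25}{36}. Check the certificate: B^2 = -\frac{25}{36}, and that sign is decisive whatever form B takes.


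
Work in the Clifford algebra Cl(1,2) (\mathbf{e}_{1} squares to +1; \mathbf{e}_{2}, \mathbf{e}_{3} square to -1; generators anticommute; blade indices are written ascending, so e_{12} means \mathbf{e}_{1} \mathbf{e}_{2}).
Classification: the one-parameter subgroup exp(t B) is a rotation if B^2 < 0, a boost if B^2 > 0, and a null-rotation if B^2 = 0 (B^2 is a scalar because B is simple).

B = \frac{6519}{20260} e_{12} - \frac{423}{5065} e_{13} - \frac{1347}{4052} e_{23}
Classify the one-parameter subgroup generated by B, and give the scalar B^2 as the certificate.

B^2 term by term: the squares give (\frac{6519}{20260})^2*(e_{12})^2 + (-\frac{423}{5065})^2*(e_{13})^2 + (-\frac{1347}{4052})^2*(e_{23})^2 = \frac{42497361}{410467600}*(+1) + \frac{178929}{25654225}*(+1) + \frac{1814409}{16418704}*(-1) = 0 (each basis 2-blade squares to minus the product of its generators' squares); cross terms between blades sharing an index anticommute and cancel. So B^2 = 0.
Answer: null-rotation, certificate B^2 = 0. No conjugation can change B^2 = 0; the sign gives the class.


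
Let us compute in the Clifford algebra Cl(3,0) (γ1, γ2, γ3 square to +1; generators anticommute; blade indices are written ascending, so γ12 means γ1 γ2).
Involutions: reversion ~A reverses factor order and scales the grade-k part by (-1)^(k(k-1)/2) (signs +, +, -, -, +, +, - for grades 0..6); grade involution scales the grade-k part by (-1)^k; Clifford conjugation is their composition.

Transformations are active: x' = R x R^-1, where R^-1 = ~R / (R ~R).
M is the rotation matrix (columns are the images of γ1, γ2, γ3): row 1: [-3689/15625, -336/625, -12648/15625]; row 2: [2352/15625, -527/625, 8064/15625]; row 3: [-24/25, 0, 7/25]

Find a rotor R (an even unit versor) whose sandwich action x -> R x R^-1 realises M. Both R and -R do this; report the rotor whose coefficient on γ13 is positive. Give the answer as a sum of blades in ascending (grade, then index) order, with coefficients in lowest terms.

Method: write R = a + b12*γ12 + b13*γ13 + b23*γ23 with a^2 + b12^2 + b13^2 + b23^2 = 1 (so R^-1 = ~R). Expanding the columns R e_j ~R gives tr M = 4a^2 - 1 and, from the antisymmetric part, M21 - M12 = -4a*b12, M13 - M31 = 4a*b13, M32 - M23 = -4a*b23.
Here tr M = -12489/15625, so a^2 = (1 + tr M)/4 = 784/15625 and a = ±28/125. Taking a = 28/125: M21 - M12 = 10752/15625, M13 - M31 = 2352/15625, M32 - M23 = -8064/15625, giving b12 = -96/125, b13 = 21/125, b23 = 72/125, i.e. R = 28/125 - 96/125*γ12 + 21/125*γ13 + 72/125*γ23.
Its γ13 coefficient is already positive.
Answer: 28/125 - 96/125*γ12 + 21/125*γ13 + 72/125*γ23. Recall the cover is two-to-one: with M of trace -12489/15625, both preimages act alike, and the stated γ13 sign chooses the sheet.


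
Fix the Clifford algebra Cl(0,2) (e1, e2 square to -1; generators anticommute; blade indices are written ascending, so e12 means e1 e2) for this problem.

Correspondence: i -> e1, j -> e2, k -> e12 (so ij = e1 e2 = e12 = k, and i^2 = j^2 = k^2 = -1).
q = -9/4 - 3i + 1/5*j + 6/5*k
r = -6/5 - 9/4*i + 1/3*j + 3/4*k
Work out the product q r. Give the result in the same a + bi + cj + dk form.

In blades: q = -9/4 - 3*e1 + 1/5*e2 + 6/5*e12, r = -6/5 - 9/4*e1 + 1/3*e2 + 3/4*e12.
Distribute q over r term by term (generator squares from the signature, products reordered to ascending indices): (-9/4)*r = 27/10 + 81/16*e1 - 3/4*e2 - 27/16*e12; (-3*e1)*r = -27/4 + 18/5*e1 + 9/4*e2 - e12; (1/5*e2)*r = -1/15 + 3/20*e1 - 6/25*e2 + 9/20*e12; (6/5*e12)*r = -9/10 - 2/5*e1 - 27/10*e2 - 36/25*e12.
Sum: -301/60 + 673/80*e1 - 36/25*e2 - 1471/400*e12; translating back through the correspondence:
Answer: -301/60 + 673/80*i - 36/25*j - 1471/400*k


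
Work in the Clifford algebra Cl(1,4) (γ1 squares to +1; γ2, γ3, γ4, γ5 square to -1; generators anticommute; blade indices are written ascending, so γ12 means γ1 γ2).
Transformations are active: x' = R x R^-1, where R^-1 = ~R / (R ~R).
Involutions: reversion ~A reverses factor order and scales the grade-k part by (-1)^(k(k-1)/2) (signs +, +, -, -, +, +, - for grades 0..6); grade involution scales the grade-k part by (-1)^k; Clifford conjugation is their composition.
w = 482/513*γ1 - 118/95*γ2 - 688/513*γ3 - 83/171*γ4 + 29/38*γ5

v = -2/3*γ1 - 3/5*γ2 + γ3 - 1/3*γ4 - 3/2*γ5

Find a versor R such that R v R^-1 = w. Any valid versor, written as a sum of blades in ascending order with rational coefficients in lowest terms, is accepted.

Construction: equal norms (both -983/300) license R = v + w = 140/513*γ1 - 35/19*γ2 - 175/513*γ3 - 140/171*γ4 - 14/19*γ5 — nothing changes along that direction, while (v - w)/2 changes sign, so v maps onto w.
Answer: 140/513*γ1 - 35/19*γ2 - 175/513*γ3 - 140/171*γ4 - 14/19*γ5


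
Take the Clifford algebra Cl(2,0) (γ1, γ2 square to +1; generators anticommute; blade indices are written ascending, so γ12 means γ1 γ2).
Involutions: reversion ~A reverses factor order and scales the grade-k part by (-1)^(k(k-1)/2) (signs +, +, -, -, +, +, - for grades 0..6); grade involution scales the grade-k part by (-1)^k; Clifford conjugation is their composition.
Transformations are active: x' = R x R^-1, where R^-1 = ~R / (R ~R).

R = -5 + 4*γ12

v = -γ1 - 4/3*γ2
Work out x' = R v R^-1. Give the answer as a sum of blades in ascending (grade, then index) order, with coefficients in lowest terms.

~R = -5 - 4*γ12, and R ~R = 41, so R^-1 = ~R / (41).
R v = -1/3*γ1 + 32/3*γ2
Answer: 133/123*γ1 - 52/41*γ2


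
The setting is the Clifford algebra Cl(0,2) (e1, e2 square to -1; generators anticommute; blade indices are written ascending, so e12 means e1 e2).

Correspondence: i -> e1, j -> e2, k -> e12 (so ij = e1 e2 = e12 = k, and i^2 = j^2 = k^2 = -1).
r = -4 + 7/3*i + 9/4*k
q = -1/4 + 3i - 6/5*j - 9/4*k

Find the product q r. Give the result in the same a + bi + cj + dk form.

In blades: q = -1/4 + 3*e1 - 6/5*e2 - 9/4*e12, r = -4 + 7/3*e1 + 9/4*e12.
Distribute q over r term by term (generator squares from the signature, products reordered to ascending indices): (-1/4)*r = 1 - 7/12*e1 - 9/16*e12; (3*e1)*r = -7 - 12*e1 - 27/4*e2; (-6/5*e2)*r = -27/10*e1 + 24/5*e2 + 14/5*e12; (-9/4*e12)*r = 81/16 - 21/4*e2 + 9*e12.
Sum: -15/16 - 917/60*e1 - 36/5*e2 + 899/80*e12; translating back through the correspondence:
Answer: -15/16 - 917/60*i - 36/5*j + 899/80*k


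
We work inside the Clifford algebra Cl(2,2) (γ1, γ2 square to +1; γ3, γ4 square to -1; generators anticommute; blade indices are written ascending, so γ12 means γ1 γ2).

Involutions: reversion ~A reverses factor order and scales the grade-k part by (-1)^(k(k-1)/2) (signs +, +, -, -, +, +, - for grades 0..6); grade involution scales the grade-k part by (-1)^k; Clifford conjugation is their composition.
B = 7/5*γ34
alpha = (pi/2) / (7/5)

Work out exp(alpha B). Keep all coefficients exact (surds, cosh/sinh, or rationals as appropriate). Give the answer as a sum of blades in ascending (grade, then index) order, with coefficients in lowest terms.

B^2 = (7/5)^2*(γ34)^2 = 49/25*(-1) = -49/25 (a basis 2-blade squares to minus the product of its generators' squares).
B^2 = -49/25 — a negative square means the series sums to a rotation: l = 7/5, alpha*l = pi/2, so exp(alpha B) = cos(pi/2) + (sin(pi/2)/(7/5))*B = 0 + (5/7)*B.
Answer: γ34


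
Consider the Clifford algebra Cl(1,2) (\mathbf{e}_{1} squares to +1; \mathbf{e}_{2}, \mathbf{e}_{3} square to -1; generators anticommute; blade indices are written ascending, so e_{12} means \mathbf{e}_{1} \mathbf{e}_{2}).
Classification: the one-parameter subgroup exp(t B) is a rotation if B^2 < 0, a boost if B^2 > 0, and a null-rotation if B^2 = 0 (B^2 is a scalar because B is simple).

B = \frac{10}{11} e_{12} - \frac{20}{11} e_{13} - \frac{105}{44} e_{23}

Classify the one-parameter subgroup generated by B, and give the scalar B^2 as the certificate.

B^2 term by term: the squares give (\frac{10}{11})^2*(e_{12})^2 + (-\frac{20}{11})^2*(e_{13})^2 + (-\frac{105}{44})^2*(e_{23})^2 = \frac{100}{121}*(+1) + \frac{400}{121}*(+1) + \frac{11025}{1936}*(-1) = -\frac{25}{16} (each basis 2-blade squares to minus the product of its generators' squares); cross terms between blades sharing an index anticommute and cancel. So B^2 = -\frac{25}{16}.
Answer: rotation, certificate B^2 = -\frac{25}{16}. Certificate logic: -\frac{25}{16} is a conjugation-invariant scalar, so its sign fixes rotation versus boost versus null-rotation outright.


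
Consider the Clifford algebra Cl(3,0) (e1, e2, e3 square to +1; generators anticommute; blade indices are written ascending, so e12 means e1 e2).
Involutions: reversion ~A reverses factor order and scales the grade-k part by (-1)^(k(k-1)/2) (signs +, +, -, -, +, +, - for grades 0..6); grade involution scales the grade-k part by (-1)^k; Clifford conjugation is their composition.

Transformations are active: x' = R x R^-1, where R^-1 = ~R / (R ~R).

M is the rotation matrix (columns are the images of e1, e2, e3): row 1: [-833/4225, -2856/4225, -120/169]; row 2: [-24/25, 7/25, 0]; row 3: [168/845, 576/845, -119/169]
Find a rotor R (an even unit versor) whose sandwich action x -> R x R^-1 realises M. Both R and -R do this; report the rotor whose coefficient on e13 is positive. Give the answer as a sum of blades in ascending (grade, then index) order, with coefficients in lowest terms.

Method: write R = a + b12*e12 + b13*e13 + b23*e23 with a^2 + b12^2 + b13^2 + b23^2 = 1 (so R^-1 = ~R). Expanding the columns R e_j ~R gives tr M = 4a^2 - 1 and, from the antisymmetric part, M21 - M12 = -4a*b12, M13 - M31 = 4a*b13, M32 - M23 = -4a*b23.
Here tr M = -105/169, so a^2 = (1 + tr M)/4 = 16/169 and a = ±4/13. Taking a = 4/13: M21 - M12 = -48/169, M13 - M31 = -768/845, M32 - M23 = 576/845, giving b12 = 3/13, b13 = -48/65, b23 = -36/65, i.e. R = 4/13 + 3/13*e12 - 48/65*e13 - 36/65*e23.
Its e13 coefficient is negative, so report the other preimage -R.
Answer: -4/13 - 3/13*e12 + 48/65*e13 + 36/65*e23. Note: both R and -R realise this M (trace -105/169); the covering map identifies them, and the e13-coefficient sign is the tie-breaker.


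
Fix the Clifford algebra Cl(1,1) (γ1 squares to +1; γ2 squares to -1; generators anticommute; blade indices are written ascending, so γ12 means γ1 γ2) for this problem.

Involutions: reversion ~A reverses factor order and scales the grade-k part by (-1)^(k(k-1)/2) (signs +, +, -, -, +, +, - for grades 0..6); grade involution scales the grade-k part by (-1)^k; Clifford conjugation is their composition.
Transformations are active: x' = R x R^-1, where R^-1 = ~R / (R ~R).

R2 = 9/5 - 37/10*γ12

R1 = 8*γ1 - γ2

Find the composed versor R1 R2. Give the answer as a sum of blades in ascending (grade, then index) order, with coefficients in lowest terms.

Distribute over the terms of R1 (each basis-blade product reordered to ascending indices, repeated generators contracted through their squares):
(8*γ1) R2 = 72/5*γ1 - 148/5*γ2
(-γ2) R2 = 37/10*γ1 - 9/5*γ2
Summing the partial products and collecting blades:
Answer: 181/10*γ1 - 157/5*γ2


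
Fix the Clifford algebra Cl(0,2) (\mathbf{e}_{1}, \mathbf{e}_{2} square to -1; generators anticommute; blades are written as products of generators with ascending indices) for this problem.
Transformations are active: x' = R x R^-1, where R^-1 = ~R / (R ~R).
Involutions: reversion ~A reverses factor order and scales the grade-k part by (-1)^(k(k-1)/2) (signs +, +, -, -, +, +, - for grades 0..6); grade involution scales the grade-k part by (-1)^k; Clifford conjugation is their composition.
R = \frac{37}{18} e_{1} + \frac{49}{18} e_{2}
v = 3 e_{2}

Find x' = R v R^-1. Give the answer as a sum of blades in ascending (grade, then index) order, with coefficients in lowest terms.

~R = \frac{37}{18} e_{1} + \frac{49}{18} e_{2}, and R ~R = -\frac{1885}{162}, so R^-1 = ~R / (-\frac{1885}{162}).
R v = -\frac{49}{6} + \frac{37}{6} e_{1} e_{2}
Answer: \frac{5439}{1885} e_{1} + \frac{1548}{1885} e_{2}


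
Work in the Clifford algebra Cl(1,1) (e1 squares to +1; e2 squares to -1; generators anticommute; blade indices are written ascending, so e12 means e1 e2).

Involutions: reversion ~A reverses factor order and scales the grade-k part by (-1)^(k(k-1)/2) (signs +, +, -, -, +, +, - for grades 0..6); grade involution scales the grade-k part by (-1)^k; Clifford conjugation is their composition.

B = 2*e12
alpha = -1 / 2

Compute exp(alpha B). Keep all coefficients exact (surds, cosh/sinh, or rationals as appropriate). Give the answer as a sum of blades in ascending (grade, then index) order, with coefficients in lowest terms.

B^2 = (2)^2*(e12)^2 = 4*(+1) = 4 (a basis 2-blade squares to minus the product of its generators' squares).
B^2 = 4 — a positive square means the series sums to a boost: l = 2, alpha*l = -1, so exp(alpha B) = cosh(-1) + (sinh(-1)/2)*B = cosh(1) + (-sinh(1)/2)*B.
Answer: cosh(1) - sinh(1)*e12


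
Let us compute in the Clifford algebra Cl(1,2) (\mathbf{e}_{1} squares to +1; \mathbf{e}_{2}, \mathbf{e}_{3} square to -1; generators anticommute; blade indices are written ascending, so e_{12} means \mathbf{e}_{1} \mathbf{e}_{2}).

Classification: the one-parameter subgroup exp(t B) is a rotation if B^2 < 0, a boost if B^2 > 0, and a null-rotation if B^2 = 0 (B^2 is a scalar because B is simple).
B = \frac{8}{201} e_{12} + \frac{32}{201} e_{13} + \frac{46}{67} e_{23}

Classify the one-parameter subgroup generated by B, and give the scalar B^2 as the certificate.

B^2 term by term: the squares give (\frac{8}{201})^2*(e_{12})^2 + (\frac{32}{201})^2*(e_{13})^2 + (\frac{46}{67})^2*(e_{23})^2 = \frac{64}{40401}*(+1) + \frac{1024}{40401}*(+1) + \frac{2116}{4489}*(-1) = -\frac{4}{9} (each basis 2-blade squares to minus the product of its generators' squares); cross terms between blades sharing an index anticommute and cancel. So B^2 = -\frac{4}{9}.
Answer: rotation, certificate B^2 = -\frac{4}{9}. No conjugation can change B^2 = -\frac{4}{9}; the sign gives the class.


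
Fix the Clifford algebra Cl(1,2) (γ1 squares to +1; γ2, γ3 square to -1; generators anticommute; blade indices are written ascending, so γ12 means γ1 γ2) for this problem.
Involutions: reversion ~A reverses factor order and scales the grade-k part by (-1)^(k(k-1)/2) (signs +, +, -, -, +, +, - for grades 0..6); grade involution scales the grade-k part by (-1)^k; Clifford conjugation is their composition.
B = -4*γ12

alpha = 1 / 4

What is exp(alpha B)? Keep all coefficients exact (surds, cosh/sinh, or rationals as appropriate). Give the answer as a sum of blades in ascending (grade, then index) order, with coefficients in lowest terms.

B^2 = (-4)^2*(γ12)^2 = 16*(+1) = 16 (a basis 2-blade squares to minus the product of its generators' squares).
B^2 = 16 — B^2 > 0, so the exponential closes hyperbolically: l = 4, alpha*l = 1, so exp(alpha B) = cosh(1) + (sinh(1)/4)*B = cosh(1) + (sinh(1)/4)*B.
Answer: cosh(1) - sinh(1)*γ12


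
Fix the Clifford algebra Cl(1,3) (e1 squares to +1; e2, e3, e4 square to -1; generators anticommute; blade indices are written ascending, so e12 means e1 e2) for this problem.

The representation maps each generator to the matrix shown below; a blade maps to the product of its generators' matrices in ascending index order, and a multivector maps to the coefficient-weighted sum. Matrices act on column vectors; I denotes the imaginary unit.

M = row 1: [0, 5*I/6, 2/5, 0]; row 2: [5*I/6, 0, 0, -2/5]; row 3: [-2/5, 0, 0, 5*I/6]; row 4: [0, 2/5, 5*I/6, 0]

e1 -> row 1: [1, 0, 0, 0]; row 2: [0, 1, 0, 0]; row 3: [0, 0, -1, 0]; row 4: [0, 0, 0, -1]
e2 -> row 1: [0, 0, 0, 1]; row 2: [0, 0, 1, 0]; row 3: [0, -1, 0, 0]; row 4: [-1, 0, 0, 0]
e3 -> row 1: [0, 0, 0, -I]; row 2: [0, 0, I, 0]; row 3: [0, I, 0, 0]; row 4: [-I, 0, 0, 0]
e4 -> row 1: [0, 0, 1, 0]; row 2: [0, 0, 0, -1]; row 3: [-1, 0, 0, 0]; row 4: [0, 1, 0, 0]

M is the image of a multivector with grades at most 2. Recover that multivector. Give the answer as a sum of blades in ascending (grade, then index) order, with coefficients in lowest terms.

Method: the blade images are trace-orthogonal — tr(rho(e_A) rho(e_B)^-1) = 4 if A = B and 0 otherwise — and rho(e_A)^-1 = (e_A)^2 * rho(e_A) with (e_A)^2 = +1 or -1, so the coefficient of e_A in the preimage is (e_A)^2 * tr(M rho(e_A))/4.
Nonzero projections over blades of grade <= 2: e4: (e4)^2 = -1, tr(M rho(e4)) = -8/5, coefficient 2/5; e34: (e34)^2 = -1, tr(M rho(e34)) = 10/3, coefficient -5/6. Every other blade of grade <= 2 projects to 0.
Answer: 2/5*e4 - 5/6*e34


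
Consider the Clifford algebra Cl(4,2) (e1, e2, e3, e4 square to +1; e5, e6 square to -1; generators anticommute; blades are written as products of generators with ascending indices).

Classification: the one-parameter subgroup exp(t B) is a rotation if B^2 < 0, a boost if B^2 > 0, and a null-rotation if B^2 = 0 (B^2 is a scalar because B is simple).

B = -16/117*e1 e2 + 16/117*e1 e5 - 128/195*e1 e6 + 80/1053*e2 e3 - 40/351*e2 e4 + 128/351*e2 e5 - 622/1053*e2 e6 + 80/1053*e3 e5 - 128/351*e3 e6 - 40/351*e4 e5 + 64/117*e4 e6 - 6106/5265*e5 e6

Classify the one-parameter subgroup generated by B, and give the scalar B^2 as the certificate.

B^2 term by term: the squares give (-16/117)^2*(e1 e2)^2 + (16/117)^2*(e1 e5)^2 + (-128/195)^2*(e1 e6)^2 + (80/1053)^2*(e2 e3)^2 + (-40/351)^2*(e2 e4)^2 + (128/351)^2*(e2 e5)^2 + (-622/1053)^2*(e2 e6)^2 + (80/1053)^2*(e3 e5)^2 + (-128/351)^2*(e3 e6)^2 + (-40/351)^2*(e4 e5)^2 + (64/117)^2*(e4 e6)^2 + (-6106/5265)^2*(e5 e6)^2 = 256/13689*(-1) + 256/13689*(+1) + 16384/38025*(+1) + 6400/1108809*(-1) + 1600/123201*(-1) + 16384/123201*(+1) + 386884/1108809*(+1) + 6400/1108809*(+1) + 16384/123201*(+1) + 1600/123201*(+1) + 4096/13689*(+1) + 37283236/27720225*(-1) = 0 (each basis 2-blade squares to minus the product of its generators' squares); cross terms between blades sharing an index anticommute and cancel; the commuting (index-disjoint) pairs give grade-4 terms 2*c*c'*(blade product), which cancel blade by blade — e1 e2 e3 e5: -2560/123201 + 2560/123201 = 0; e1 e2 e3 e6: 4096/41067 - 4096/41067 = 0; e1 e2 e4 e5: 1280/41067 - 1280/41067 = 0; e1 e2 e4 e6: -2048/13689 + 2048/13689 = 0; e1 e2 e5 e6: 195392/616005 + 19904/123201 - 32768/68445 = 0; e1 e3 e5 e6: 4096/41067 - 4096/41067 = 0; e1 e4 e5 e6: -2048/13689 + 2048/13689 = 0; e2 e3 e4 e5: -6400/369603 + 6400/369603 = 0; e2 e3 e4 e6: 10240/123201 - 10240/123201 = 0; e2 e3 e5 e6: -195392/1108809 + 32768/123201 - 99520/1108809 = 0; e2 e4 e5 e6: 97696/369603 - 16384/41067 + 49760/369603 = 0; e3 e4 e5 e6: -10240/123201 + 10240/123201 = 0 — confirming B is simple. So B^2 = 0.
Answer: null-rotation, certificate B^2 = 0. Because 0 is invariant under every versor sandwich, the classification follows from its sign alone.


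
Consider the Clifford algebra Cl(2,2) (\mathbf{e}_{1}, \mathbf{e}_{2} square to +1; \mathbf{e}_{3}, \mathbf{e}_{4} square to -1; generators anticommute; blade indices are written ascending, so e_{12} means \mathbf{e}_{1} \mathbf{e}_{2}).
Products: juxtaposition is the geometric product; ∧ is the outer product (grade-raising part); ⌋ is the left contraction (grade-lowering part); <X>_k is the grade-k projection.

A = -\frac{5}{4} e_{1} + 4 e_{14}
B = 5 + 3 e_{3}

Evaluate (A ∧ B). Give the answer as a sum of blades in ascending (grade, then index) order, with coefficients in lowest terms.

step 1: -\frac{25}{4} e_{1} - \frac{15}{4} e_{13} + 20 e_{14} - 12 e_{134}
Answer: -\frac{25}{4} e_{1} - \frac{15}{4} e_{13} + 20 e_{14} - 12 e_{134}


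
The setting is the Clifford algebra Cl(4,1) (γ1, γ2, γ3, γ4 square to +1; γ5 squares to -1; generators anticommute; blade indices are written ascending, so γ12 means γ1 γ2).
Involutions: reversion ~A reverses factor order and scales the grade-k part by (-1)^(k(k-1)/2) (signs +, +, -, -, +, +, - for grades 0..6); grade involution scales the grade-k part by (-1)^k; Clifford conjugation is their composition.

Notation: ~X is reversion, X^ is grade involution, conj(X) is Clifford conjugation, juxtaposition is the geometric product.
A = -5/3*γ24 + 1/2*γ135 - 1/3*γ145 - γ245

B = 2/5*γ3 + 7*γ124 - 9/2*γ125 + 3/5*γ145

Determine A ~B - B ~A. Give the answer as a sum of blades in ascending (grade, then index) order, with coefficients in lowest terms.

first term: 1/5 - 35/3*γ1 - 3/5*γ12 - 9/2*γ14 + 34/5*γ15 - 9/4*γ23 + 3/2*γ24 - 7/3*γ25 - 3/10*γ34 + γ125 + 15/2*γ145 + 2/3*γ234 - 2/15*γ1345 + 31/10*γ2345
second term: 1/5 - 35/3*γ1 + 3/5*γ12 + 9/2*γ14 - 34/5*γ15 + 9/4*γ23 - 3/2*γ24 + 7/3*γ25 + 3/10*γ34 - γ125 - 15/2*γ145 - 2/3*γ234 - 2/15*γ1345 + 31/10*γ2345
Answer: -6/5*γ12 - 9*γ14 + 68/5*γ15 - 9/2*γ23 + 3*γ24 - 14/3*γ25 - 3/5*γ34 + 2*γ125 + 15*γ145 + 4/3*γ234


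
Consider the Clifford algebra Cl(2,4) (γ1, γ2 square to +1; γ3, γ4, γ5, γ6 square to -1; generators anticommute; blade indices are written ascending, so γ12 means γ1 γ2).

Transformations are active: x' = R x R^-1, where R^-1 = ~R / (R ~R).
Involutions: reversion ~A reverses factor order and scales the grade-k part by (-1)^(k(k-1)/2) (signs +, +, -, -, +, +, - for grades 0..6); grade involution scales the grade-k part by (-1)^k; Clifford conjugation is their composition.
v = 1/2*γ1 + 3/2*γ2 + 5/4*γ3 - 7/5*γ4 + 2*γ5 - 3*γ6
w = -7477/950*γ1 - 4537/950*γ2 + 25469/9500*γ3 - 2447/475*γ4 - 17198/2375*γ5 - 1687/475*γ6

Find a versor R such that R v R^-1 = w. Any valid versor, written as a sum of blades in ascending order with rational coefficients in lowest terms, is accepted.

R = v + w = -3501/475*γ1 - 1556/475*γ2 + 9336/2375*γ3 - 3112/475*γ4 - 12448/2375*γ5 - 3112/475*γ6 works: the equal norms (-5609/400) guarantee its sandwich swaps v into w.
Answer: -3501/475*γ1 - 1556/475*γ2 + 9336/2375*γ3 - 3112/475*γ4 - 12448/2375*γ5 - 3112/475*γ6


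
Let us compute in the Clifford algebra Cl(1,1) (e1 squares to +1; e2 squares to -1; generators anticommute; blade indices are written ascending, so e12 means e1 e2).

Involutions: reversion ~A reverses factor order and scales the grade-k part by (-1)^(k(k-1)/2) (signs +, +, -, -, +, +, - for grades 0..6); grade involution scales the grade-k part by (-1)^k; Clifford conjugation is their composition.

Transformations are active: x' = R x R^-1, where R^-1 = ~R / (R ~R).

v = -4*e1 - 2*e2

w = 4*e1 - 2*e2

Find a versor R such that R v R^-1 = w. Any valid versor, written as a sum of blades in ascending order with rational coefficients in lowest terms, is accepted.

Reasoning: v^2 = w^2 = 12 since conjugation preserves the quadratic form; R = v + w = -4*e2 is then valid when invertible, keeping its own part and reversing (v - w)/2.
Answer: -4*e2


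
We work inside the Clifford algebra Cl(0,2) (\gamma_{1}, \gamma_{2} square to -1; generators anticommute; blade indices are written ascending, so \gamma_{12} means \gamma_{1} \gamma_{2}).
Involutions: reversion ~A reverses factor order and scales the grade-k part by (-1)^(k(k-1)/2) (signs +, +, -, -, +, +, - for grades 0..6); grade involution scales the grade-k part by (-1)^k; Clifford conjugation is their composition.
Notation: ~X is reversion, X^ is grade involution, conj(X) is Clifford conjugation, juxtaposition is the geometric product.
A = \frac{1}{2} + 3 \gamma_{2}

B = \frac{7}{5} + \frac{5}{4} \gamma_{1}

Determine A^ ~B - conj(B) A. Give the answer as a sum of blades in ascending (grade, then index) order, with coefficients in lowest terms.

first term: \frac{7}{10} + \frac{5}{8} \gamma_{1} - \frac{21}{5} \gamma_{2} + \frac{15}{4} \gamma_{12}
second term: \frac{7}{10} - \frac{5}{8} \gamma_{1} + \frac{21}{5} \gamma_{2} - \frac{15}{4} \gamma_{12}
Answer: \frac{5}{4} \gamma_{1} - \frac{42}{5} \gamma_{2} + \frac{15}{2} \gamma_{12}


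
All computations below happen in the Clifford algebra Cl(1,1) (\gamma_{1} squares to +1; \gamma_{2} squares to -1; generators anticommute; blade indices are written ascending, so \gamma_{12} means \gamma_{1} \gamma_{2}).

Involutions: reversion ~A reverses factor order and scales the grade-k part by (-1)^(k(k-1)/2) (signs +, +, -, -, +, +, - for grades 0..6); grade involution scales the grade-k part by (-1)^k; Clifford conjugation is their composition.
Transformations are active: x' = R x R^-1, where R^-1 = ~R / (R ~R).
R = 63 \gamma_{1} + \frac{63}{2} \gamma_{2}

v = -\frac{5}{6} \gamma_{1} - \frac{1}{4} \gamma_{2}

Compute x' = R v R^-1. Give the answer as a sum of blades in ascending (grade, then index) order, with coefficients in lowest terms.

~R = 63 \gamma_{1} + \frac{63}{2} \gamma_{2}, and R ~R = \frac{11907}{4}, so R^-1 = ~R / (\frac{11907}{4}).
R v = -\frac{357}{8} + \frac{21}{2} \gamma_{12}
Answer: -\frac{19}{18} \gamma_{1} - \frac{25}{36} \gamma_{2}


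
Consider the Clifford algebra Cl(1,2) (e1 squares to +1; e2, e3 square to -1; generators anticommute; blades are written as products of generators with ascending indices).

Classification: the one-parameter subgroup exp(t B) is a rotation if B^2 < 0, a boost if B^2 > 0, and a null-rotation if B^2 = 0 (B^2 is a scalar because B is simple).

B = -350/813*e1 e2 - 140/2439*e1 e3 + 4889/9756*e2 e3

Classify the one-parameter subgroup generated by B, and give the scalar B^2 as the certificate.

B^2 term by term: the squares give (-350/813)^2*(e1 e2)^2 + (-140/2439)^2*(e1 e3)^2 + (4889/9756)^2*(e2 e3)^2 = 122500/660969*(+1) + 19600/5948721*(+1) + 23902321/95179536*(-1) = -1/16 (each basis 2-blade squares to minus the product of its generators' squares); cross terms between blades sharing an index anticommute and cancel. So B^2 = -1/16.
Answer: rotation, certificate B^2 = -1/16. Note: conjugating B changes its blade decomposition but never the scalar B^2 = -1/16, whose sign settles the classification.


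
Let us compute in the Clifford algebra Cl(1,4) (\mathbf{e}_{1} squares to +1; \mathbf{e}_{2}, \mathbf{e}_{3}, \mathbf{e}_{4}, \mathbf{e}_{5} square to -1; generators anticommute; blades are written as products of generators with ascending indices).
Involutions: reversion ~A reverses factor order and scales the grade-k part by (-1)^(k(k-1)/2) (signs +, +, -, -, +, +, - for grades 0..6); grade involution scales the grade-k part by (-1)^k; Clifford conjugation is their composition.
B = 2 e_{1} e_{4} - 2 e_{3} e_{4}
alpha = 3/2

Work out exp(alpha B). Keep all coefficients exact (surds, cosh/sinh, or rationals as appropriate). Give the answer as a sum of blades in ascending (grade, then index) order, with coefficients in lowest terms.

B^2 term by term: the squares give (2)^2*(e_{1} e_{4})^2 + (-2)^2*(e_{3} e_{4})^2 = 4*(+1) + 4*(-1) = 0 (each basis 2-blade squares to minus the product of its generators' squares); cross terms between blades sharing an index anticommute and cancel. So B^2 = 0.
B^2 = 0, and the exponential is exactly linear here: exp(alpha B) = 1 + alpha B (parabolic case).
Answer: 1 + 3 e_{1} e_{4} - 3 e_{3} e_{4}


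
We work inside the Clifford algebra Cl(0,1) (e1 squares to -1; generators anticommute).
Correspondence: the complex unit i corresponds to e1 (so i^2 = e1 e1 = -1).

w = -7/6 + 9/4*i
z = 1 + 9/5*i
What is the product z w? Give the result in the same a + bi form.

In blades: z = 1 + 9/5*e1, w = -7/6 + 9/4*e1.
Distribute z over w term by term (generator squares from the signature, products reordered to ascending indices): (1)*w = -7/6 + 9/4*e1; (9/5*e1)*w = -81/20 - 21/10*e1.
Sum: -313/60 + 3/20*e1; translating back through the correspondence:
Answer: -313/60 + 3/20*i


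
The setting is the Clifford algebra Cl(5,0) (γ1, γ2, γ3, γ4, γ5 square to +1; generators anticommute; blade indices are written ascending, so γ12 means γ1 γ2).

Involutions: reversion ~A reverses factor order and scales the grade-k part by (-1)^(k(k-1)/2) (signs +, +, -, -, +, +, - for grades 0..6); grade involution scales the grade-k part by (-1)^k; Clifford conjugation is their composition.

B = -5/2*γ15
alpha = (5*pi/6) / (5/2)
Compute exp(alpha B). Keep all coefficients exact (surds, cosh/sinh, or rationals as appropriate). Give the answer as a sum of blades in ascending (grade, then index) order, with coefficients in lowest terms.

B^2 = (-5/2)^2*(γ15)^2 = 25/4*(-1) = -25/4 (a basis 2-blade squares to minus the product of its generators' squares).
B^2 = -25/4 — since the square is negative, the closed form is circular: l = 5/2, alpha*l = 5*pi/6, so exp(alpha B) = cos(5*pi/6) + (sin(5*pi/6)/(5/2))*B = -sqrt(3)/2 + (1/5)*B.
Answer: -sqrt(3)/2 - 1/2*γ15


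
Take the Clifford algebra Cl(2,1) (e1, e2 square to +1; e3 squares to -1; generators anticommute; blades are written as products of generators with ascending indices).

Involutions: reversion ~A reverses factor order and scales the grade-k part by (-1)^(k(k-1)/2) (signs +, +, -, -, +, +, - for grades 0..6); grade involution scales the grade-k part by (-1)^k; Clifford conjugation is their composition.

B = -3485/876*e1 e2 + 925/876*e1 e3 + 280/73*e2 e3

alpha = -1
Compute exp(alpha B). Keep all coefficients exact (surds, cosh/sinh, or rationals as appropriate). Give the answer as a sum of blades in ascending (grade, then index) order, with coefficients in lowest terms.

B^2 term by term: the squares give (-3485/876)^2*(e1 e2)^2 + (925/876)^2*(e1 e3)^2 + (280/73)^2*(e2 e3)^2 = 12145225/767376*(-1) + 855625/767376*(+1) + 78400/5329*(+1) = 0 (each basis 2-blade squares to minus the product of its generators' squares); cross terms between blades sharing an index anticommute and cancel. So B^2 = 0.
B^2 = 0, and the exponential is exactly linear here: exp(alpha B) = 1 + alpha B (parabolic case).
Answer: 1 + 3485/876*e1 e2 - 925/876*e1 e3 - 280/73*e2 e3


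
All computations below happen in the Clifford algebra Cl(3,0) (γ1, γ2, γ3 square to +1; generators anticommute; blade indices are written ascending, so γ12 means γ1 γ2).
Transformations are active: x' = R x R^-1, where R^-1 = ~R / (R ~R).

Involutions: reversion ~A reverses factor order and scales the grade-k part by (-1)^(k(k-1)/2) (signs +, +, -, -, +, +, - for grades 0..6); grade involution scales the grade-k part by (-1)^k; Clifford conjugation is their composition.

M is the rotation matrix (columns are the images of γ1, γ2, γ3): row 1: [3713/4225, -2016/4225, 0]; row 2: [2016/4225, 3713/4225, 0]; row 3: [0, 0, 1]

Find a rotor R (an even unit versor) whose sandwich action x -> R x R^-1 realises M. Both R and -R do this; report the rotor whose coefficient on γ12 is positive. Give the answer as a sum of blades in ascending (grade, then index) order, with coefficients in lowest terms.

Method: write R = a + b12*γ12 + b13*γ13 + b23*γ23 with a^2 + b12^2 + b13^2 + b23^2 = 1 (so R^-1 = ~R). Expanding the columns R e_j ~R gives tr M = 4a^2 - 1 and, from the antisymmetric part, M21 - M12 = -4a*b12, M13 - M31 = 4a*b13, M32 - M23 = -4a*b23.
Here tr M = 11651/4225, so a^2 = (1 + tr M)/4 = 3969/4225 and a = ±63/65. Taking a = 63/65: M21 - M12 = 4032/4225, M13 - M31 = 0, M32 - M23 = 0, giving b12 = -16/65, b13 = 0, b23 = 0, i.e. R = 63/65 - 16/65*γ12.
Its γ12 coefficient is negative, so report the other preimage -R.
Answer: -63/65 + 16/65*γ12. Uniqueness: Spin(3) -> SO(3) maps R and -R to the same rotation of trace 11651/4225; fixing the sign of the γ12 coefficient removes the ambiguity.


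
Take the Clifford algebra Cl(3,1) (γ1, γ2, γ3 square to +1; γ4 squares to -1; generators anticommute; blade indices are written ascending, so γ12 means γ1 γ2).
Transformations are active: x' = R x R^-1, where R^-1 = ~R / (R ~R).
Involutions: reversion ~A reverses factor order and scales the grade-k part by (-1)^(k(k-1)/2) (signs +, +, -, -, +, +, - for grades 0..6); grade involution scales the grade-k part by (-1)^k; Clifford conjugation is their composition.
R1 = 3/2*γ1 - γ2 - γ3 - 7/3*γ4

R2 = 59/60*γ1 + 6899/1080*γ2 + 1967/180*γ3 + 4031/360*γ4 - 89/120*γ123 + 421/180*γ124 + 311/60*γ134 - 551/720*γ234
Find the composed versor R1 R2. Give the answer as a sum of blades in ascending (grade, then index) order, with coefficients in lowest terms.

Distribute over the terms of R1 (each basis-blade product reordered to ascending indices, repeated generators contracted through their squares):
(3/2*γ1) R2 = 59/40 + 6899/720*γ12 + 1967/120*γ13 + 4031/240*γ14 - 89/80*γ23 + 421/120*γ24 + 311/40*γ34 - 551/480*γ1234
(-γ2) R2 = -6899/1080 + 59/60*γ12 - 89/120*γ13 + 421/180*γ14 - 1967/180*γ23 - 4031/360*γ24 + 551/720*γ34 + 311/60*γ1234
(-γ3) R2 = -1967/180 + 89/120*γ12 + 59/60*γ13 + 311/60*γ14 + 6899/1080*γ23 - 551/720*γ24 - 4031/360*γ34 - 421/180*γ1234
(-7/3*γ4) R2 = 28217/1080 + 2947/540*γ12 + 2177/180*γ13 + 413/180*γ14 - 3857/2160*γ23 + 48293/3240*γ24 + 13769/540*γ34 - 623/360*γ1234
Summing the partial products and collecting blades:
Answer: 3703/360 + 36211/2160*γ12 + 5171/180*γ13 + 2129/80*γ14 - 8033/1080*γ23 + 41803/6480*γ24 + 49337/2160*γ34 - 49/1440*γ1234


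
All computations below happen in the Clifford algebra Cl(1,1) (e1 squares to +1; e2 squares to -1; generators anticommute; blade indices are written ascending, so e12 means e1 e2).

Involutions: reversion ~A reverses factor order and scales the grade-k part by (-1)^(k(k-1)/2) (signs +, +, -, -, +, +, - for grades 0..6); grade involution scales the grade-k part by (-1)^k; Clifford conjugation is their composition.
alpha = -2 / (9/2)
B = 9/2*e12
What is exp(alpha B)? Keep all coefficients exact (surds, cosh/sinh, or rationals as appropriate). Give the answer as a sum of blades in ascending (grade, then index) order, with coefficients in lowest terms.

B^2 = (9/2)^2*(e12)^2 = 81/4*(+1) = 81/4 (a basis 2-blade squares to minus the product of its generators' squares).
B^2 = 81/4 — B^2 > 0, so the exponential closes hyperbolically: l = 9/2, alpha*l = -2, so exp(alpha B) = cosh(-2) + (sinh(-2)/(9/2))*B = cosh(2) + (-2*sinh(2)/9)*B.
Answer: cosh(2) - sinh(2)*e12
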